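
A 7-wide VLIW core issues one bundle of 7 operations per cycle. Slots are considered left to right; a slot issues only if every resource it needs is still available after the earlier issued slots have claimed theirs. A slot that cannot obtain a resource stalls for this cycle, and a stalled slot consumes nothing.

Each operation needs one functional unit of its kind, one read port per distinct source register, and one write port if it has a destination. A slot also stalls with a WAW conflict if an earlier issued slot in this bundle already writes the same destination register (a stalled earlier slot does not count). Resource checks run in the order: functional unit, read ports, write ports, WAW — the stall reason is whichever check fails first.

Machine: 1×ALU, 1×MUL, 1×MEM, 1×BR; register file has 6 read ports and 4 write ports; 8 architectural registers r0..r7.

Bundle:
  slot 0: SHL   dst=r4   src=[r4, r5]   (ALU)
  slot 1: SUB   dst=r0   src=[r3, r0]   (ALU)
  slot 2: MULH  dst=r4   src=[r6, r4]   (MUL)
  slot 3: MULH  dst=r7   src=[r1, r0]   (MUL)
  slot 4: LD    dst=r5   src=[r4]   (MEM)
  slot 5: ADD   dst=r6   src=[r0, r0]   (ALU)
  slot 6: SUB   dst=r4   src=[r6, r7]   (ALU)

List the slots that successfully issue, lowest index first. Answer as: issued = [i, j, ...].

issued = [0, 3, 4]

  0. ALU→r4 ⇒ go  {0A/1Mu/1Ld/1B | 4r 3w}
  1. ALU→r0 ⇒ no(FU)  {0A/1Mu/1Ld/1B | 4r 3w}
  2. MUL→r4 ⇒ no(WAW)  {0A/1Mu/1Ld/1B | 4r 3w}
  3. MUL→r7 ⇒ go  {0A/0Mu/1Ld/1B | 2r 2w}
  4. MEM→r5 ⇒ go  {0A/0Mu/0Ld/1B | 1r 1w}
  5. ALU→r6 ⇒ no(FU)  {0A/0Mu/0Ld/1B | 1r 1w}
  6. ALU→r4 ⇒ no(FU)  {0A/0Mu/0Ld/1B | 1r 1w}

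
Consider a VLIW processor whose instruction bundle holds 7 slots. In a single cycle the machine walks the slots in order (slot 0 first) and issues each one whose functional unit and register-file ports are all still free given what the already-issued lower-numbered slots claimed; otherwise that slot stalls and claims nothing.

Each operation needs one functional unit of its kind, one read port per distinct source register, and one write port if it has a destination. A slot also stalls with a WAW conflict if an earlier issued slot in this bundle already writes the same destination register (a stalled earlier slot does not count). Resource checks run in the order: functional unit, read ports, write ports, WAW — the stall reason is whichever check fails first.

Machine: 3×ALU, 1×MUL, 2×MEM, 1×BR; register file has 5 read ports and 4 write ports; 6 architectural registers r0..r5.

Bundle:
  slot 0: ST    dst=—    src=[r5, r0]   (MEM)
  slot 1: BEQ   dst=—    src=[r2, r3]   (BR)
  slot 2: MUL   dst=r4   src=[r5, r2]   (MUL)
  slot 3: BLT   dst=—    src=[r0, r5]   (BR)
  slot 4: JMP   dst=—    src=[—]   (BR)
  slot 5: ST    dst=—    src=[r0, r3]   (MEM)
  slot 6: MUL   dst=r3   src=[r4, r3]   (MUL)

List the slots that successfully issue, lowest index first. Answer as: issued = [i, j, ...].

issued = [0, 1]

[0] MEM needs rd=2 wr=0: ok; after: ALU=3 MUL=1 MEM=1 BR=1, R=3, W=4
[1] BR needs rd=2 wr=0: ok; after: ALU=3 MUL=1 MEM=1 BR=0, R=1, W=4
[2] MUL needs rd=2 wr=1: RD_PORT; after: ALU=3 MUL=1 MEM=1 BR=0, R=1, W=4
[3] BR needs rd=2 wr=0: FU; after: ALU=3 MUL=1 MEM=1 BR=0, R=1, W=4
[4] BR needs rd=0 wr=0: FU; after: ALU=3 MUL=1 MEM=1 BR=0, R=1, W=4
[5] MEM needs rd=2 wr=0: RD_PORT; after: ALU=3 MUL=1 MEM=1 BR=0, R=1, W=4
[6] MUL needs rd=2 wr=1: RD_PORT; after: ALU=3 MUL=1 MEM=1 BR=0, R=1, W=4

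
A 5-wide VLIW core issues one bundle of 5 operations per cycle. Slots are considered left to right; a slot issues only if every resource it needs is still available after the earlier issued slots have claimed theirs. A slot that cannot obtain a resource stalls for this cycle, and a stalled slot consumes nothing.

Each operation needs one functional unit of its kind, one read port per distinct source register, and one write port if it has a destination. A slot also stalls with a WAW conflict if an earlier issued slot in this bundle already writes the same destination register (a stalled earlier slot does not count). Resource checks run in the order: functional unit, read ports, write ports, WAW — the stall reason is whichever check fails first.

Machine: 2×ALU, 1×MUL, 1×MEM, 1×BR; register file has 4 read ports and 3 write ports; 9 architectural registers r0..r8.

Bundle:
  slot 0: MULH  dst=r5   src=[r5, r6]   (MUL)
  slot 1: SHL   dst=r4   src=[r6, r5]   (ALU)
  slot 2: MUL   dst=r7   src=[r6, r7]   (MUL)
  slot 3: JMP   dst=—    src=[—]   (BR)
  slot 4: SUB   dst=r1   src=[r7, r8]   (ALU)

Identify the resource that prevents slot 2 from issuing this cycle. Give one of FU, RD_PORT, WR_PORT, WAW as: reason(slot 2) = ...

#0 MUL src=r5,r6 dispatched  <A:2 Mu:0 Ld:1 B:1 rd:2 wr:2>
#1 ALU src=r6,r5 dispatched  <A:1 Mu:0 Ld:1 B:1 rd:0 wr:1>
#2 MUL src=r6,r7 held:FU  <A:1 Mu:0 Ld:1 B:1 rd:0 wr:1>
#3 BR src=- dispatched  <A:1 Mu:0 Ld:1 B:0 rd:0 wr:1>
#4 ALU src=r7,r8 held:RD_PORT  <A:1 Mu:0 Ld:1 B:0 rd:0 wr:1>

reason(slot 2) = FU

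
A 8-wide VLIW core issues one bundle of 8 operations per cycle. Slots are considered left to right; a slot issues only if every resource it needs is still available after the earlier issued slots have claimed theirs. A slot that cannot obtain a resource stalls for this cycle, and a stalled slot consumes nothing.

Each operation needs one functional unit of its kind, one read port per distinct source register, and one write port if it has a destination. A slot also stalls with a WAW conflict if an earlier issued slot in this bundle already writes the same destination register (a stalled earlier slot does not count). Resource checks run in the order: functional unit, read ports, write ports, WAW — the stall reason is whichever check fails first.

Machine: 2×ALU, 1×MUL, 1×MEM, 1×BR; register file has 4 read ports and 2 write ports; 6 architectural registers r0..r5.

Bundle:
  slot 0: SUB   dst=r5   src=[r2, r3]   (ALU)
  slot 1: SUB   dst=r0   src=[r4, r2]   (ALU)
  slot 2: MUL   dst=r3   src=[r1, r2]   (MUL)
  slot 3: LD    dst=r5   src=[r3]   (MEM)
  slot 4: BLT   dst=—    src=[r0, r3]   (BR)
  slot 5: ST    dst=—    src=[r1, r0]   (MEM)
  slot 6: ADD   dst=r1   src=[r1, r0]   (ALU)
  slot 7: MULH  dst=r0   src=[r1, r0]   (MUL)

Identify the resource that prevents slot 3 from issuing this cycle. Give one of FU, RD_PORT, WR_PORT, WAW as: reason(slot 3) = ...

reason(slot 3) = RD_PORT

[0] ALU needs rd=2 wr=1: ok; after: ALU=1 MUL=1 MEM=1 BR=1, R=2, W=1
[1] ALU needs rd=2 wr=1: ok; after: ALU=0 MUL=1 MEM=1 BR=1, R=0, W=0
[2] MUL needs rd=2 wr=1: RD_PORT; after: ALU=0 MUL=1 MEM=1 BR=1, R=0, W=0
[3] MEM needs rd=1 wr=1: RD_PORT; after: ALU=0 MUL=1 MEM=1 BR=1, R=0, W=0
[4] BR needs rd=2 wr=0: RD_PORT; after: ALU=0 MUL=1 MEM=1 BR=1, R=0, W=0
[5] MEM needs rd=2 wr=0: RD_PORT; after: ALU=0 MUL=1 MEM=1 BR=1, R=0, W=0
[6] ALU needs rd=2 wr=1: FU; after: ALU=0 MUL=1 MEM=1 BR=1, R=0, W=0
[7] MUL needs rd=2 wr=1: RD_PORT; after: ALU=0 MUL=1 MEM=1 BR=1, R=0, W=0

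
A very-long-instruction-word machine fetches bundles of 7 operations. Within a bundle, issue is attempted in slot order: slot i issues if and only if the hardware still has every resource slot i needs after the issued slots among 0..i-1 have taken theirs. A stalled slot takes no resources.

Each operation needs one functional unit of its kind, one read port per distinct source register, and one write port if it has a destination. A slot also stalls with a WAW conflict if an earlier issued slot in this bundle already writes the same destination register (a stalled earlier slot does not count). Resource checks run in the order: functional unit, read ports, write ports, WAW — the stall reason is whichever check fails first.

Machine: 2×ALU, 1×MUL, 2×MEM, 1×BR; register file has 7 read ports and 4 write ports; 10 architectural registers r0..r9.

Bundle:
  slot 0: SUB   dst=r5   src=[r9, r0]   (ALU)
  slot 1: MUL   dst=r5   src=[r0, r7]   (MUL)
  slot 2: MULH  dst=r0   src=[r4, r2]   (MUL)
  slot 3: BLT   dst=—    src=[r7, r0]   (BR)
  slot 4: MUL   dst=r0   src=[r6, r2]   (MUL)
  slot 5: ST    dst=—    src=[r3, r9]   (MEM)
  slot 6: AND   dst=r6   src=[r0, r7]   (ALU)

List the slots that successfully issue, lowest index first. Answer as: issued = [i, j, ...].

issued = [0, 2, 3]

[0] ALU needs rd=2 wr=1: ok; after: ALU=1 MUL=1 MEM=2 BR=1, R=5, W=3
[1] MUL needs rd=2 wr=1: WAW; after: ALU=1 MUL=1 MEM=2 BR=1, R=5, W=3
[2] MUL needs rd=2 wr=1: ok; after: ALU=1 MUL=0 MEM=2 BR=1, R=3, W=2
[3] BR needs rd=2 wr=0: ok; after: ALU=1 MUL=0 MEM=2 BR=0, R=1, W=2
[4] MUL needs rd=2 wr=1: FU; after: ALU=1 MUL=0 MEM=2 BR=0, R=1, W=2
[5] MEM needs rd=2 wr=0: RD_PORT; after: ALU=1 MUL=0 MEM=2 BR=0, R=1, W=2
[6] ALU needs rd=2 wr=1: RD_PORT; after: ALU=1 MUL=0 MEM=2 BR=0, R=1, W=2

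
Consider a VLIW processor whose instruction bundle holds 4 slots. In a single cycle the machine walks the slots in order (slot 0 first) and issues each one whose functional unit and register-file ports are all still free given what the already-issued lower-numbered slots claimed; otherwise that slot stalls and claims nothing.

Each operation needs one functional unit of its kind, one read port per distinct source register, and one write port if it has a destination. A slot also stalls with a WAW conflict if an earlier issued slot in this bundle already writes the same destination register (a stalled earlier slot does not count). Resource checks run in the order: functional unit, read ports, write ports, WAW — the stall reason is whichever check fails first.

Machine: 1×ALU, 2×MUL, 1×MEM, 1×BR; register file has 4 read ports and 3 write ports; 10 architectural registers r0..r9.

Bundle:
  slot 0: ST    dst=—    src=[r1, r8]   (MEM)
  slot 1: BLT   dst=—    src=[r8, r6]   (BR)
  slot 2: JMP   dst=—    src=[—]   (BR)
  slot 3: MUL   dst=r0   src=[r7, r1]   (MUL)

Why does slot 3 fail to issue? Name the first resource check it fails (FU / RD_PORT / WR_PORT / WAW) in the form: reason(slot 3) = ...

reason(slot 3) = RD_PORT

  0. MEM ⇒ go  {1A/2Mu/0Ld/1B | 2r 3w}
  1. BR ⇒ go  {1A/2Mu/0Ld/0B | 0r 3w}
  2. BR ⇒ no(FU)  {1A/2Mu/0Ld/0B | 0r 3w}
  3. MUL→r0 ⇒ no(RD_PORT)  {1A/2Mu/0Ld/0B | 0r 3w}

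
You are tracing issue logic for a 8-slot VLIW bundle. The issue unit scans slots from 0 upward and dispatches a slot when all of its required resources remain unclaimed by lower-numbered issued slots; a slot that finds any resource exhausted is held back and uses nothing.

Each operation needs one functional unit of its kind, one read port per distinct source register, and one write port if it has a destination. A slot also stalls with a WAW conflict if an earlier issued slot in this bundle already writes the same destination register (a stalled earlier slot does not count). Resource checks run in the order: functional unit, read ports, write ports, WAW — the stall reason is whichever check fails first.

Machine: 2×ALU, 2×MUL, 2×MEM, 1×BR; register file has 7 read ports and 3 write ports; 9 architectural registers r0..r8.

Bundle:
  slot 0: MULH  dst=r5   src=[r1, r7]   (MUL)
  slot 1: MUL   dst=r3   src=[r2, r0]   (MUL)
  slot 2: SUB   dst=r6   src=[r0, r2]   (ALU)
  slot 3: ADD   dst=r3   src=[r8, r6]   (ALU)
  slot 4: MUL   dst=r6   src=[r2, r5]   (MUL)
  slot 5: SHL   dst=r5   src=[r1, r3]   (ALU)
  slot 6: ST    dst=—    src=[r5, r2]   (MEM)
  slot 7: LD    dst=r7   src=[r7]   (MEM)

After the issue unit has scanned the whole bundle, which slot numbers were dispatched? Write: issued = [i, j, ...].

#0 MUL src=r1,r7 dispatched  <A:2 Mu:1 Ld:2 B:1 rd:5 wr:2>
#1 MUL src=r2,r0 dispatched  <A:2 Mu:0 Ld:2 B:1 rd:3 wr:1>
#2 ALU src=r0,r2 dispatched  <A:1 Mu:0 Ld:2 B:1 rd:1 wr:0>
#3 ALU src=r8,r6 held:RD_PORT  <A:1 Mu:0 Ld:2 B:1 rd:1 wr:0>
#4 MUL src=r2,r5 held:FU  <A:1 Mu:0 Ld:2 B:1 rd:1 wr:0>
#5 ALU src=r1,r3 held:RD_PORT  <A:1 Mu:0 Ld:2 B:1 rd:1 wr:0>
#6 MEM src=r5,r2 held:RD_PORT  <A:1 Mu:0 Ld:2 B:1 rd:1 wr:0>
#7 MEM src=r7 held:WR_PORT  <A:1 Mu:0 Ld:2 B:1 rd:1 wr:0>

issued = [0, 1, 2]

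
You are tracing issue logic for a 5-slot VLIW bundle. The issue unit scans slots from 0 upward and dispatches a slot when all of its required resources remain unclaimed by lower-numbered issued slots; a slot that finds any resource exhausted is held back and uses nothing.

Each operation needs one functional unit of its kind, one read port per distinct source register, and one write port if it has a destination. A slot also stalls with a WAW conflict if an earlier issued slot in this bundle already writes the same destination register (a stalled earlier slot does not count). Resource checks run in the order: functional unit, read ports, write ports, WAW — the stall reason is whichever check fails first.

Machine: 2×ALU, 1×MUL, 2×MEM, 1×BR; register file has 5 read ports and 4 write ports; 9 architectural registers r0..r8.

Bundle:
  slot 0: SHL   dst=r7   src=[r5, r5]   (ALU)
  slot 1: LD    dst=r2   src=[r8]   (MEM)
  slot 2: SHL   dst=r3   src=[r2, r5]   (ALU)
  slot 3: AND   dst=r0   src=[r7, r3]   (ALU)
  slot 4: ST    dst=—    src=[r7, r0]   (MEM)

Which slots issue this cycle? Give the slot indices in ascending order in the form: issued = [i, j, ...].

issued = [0, 1, 2]

#0 ALU src=r5,r5 dispatched  <A:1 Mu:1 Ld:2 B:1 rd:4 wr:3>
#1 MEM src=r8 dispatched  <A:1 Mu:1 Ld:1 B:1 rd:3 wr:2>
#2 ALU src=r2,r5 dispatched  <A:0 Mu:1 Ld:1 B:1 rd:1 wr:1>
#3 ALU src=r7,r3 held:FU  <A:0 Mu:1 Ld:1 B:1 rd:1 wr:1>
#4 MEM src=r7,r0 held:RD_PORT  <A:0 Mu:1 Ld:1 B:1 rd:1 wr:1>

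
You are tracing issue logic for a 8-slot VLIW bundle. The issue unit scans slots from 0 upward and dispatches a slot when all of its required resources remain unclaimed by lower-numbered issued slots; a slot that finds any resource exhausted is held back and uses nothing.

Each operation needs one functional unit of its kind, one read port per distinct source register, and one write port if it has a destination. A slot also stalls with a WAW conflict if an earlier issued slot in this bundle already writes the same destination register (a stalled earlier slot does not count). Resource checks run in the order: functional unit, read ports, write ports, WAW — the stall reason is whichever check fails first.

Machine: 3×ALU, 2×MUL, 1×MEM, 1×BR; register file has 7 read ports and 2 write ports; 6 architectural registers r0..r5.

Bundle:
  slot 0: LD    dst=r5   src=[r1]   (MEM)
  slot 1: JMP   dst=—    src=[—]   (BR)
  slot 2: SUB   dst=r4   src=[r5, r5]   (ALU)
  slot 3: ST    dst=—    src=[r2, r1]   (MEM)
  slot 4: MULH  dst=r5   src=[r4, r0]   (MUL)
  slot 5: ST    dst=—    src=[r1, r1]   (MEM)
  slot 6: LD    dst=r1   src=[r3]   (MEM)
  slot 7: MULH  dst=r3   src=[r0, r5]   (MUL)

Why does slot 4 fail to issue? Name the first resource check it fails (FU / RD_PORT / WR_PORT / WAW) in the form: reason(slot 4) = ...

#0 MEM src=r1 dispatched  <A:3 Mu:2 Ld:0 B:1 rd:6 wr:1>
#1 BR src=- dispatched  <A:3 Mu:2 Ld:0 B:0 rd:6 wr:1>
#2 ALU src=r5,r5 dispatched  <A:2 Mu:2 Ld:0 B:0 rd:5 wr:0>
#3 MEM src=r2,r1 held:FU  <A:2 Mu:2 Ld:0 B:0 rd:5 wr:0>
#4 MUL src=r4,r0 held:WR_PORT  <A:2 Mu:2 Ld:0 B:0 rd:5 wr:0>
#5 MEM src=r1,r1 held:FU  <A:2 Mu:2 Ld:0 B:0 rd:5 wr:0>
#6 MEM src=r3 held:FU  <A:2 Mu:2 Ld:0 B:0 rd:5 wr:0>
#7 MUL src=r0,r5 held:WR_PORT  <A:2 Mu:2 Ld:0 B:0 rd:5 wr:0>

reason(slot 4) = WR_PORT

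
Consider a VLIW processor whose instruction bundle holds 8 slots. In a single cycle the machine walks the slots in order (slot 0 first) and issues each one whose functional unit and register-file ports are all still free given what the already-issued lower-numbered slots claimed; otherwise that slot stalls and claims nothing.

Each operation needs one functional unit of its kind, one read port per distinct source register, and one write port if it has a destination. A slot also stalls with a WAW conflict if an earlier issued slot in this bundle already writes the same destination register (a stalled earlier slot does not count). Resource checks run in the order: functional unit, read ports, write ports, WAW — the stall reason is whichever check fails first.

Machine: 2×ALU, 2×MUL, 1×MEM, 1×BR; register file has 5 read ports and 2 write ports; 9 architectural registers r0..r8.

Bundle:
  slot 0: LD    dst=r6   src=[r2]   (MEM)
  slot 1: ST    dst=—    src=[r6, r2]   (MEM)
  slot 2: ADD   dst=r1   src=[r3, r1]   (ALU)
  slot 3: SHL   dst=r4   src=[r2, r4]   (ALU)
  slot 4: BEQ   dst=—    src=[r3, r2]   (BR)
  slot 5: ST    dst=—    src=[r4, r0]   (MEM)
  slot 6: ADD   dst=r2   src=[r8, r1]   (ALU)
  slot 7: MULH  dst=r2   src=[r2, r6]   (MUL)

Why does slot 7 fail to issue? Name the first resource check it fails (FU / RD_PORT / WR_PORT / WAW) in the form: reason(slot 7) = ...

reason(slot 7) = RD_PORT

slot 0 (MEM): ISSUE — free A2,Mu2,Ld0,B1 rp4 wp1
slot 1 (MEM): stall FU — free A2,Mu2,Ld0,B1 rp4 wp1
slot 2 (ALU): ISSUE — free A1,Mu2,Ld0,B1 rp2 wp0
slot 3 (ALU): stall WR_PORT — free A1,Mu2,Ld0,B1 rp2 wp0
slot 4 (BR): ISSUE — free A1,Mu2,Ld0,B0 rp0 wp0
slot 5 (MEM): stall FU — free A1,Mu2,Ld0,B0 rp0 wp0
slot 6 (ALU): stall RD_PORT — free A1,Mu2,Ld0,B0 rp0 wp0
slot 7 (MUL): stall RD_PORT — free A1,Mu2,Ld0,B0 rp0 wp0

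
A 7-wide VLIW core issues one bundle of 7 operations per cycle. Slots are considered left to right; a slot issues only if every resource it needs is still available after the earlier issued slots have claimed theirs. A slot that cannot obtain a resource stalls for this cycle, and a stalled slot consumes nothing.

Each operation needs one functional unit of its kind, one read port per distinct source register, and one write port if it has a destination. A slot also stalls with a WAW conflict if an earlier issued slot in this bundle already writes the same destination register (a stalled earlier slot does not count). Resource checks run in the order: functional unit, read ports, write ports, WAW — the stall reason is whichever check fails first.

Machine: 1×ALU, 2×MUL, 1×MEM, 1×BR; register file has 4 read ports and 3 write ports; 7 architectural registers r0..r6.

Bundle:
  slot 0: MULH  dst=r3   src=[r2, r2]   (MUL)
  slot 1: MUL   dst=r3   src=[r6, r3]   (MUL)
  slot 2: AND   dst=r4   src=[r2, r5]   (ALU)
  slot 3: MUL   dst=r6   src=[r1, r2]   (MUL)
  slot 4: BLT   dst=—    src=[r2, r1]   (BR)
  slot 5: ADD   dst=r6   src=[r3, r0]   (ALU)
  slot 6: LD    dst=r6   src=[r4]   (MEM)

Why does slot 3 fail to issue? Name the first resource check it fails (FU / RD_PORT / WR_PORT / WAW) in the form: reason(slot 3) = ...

[0] MUL needs rd=1 wr=1: ok; after: ALU=1 MUL=1 MEM=1 BR=1, R=3, W=2
[1] MUL needs rd=2 wr=1: WAW; after: ALU=1 MUL=1 MEM=1 BR=1, R=3, W=2
[2] ALU needs rd=2 wr=1: ok; after: ALU=0 MUL=1 MEM=1 BR=1, R=1, W=1
[3] MUL needs rd=2 wr=1: RD_PORT; after: ALU=0 MUL=1 MEM=1 BR=1, R=1, W=1
[4] BR needs rd=2 wr=0: RD_PORT; after: ALU=0 MUL=1 MEM=1 BR=1, R=1, W=1
[5] ALU needs rd=2 wr=1: FU; after: ALU=0 MUL=1 MEM=1 BR=1, R=1, W=1
[6] MEM needs rd=1 wr=1: ok; after: ALU=0 MUL=1 MEM=0 BR=1, R=0, W=0

reason(slot 3) = RD_PORT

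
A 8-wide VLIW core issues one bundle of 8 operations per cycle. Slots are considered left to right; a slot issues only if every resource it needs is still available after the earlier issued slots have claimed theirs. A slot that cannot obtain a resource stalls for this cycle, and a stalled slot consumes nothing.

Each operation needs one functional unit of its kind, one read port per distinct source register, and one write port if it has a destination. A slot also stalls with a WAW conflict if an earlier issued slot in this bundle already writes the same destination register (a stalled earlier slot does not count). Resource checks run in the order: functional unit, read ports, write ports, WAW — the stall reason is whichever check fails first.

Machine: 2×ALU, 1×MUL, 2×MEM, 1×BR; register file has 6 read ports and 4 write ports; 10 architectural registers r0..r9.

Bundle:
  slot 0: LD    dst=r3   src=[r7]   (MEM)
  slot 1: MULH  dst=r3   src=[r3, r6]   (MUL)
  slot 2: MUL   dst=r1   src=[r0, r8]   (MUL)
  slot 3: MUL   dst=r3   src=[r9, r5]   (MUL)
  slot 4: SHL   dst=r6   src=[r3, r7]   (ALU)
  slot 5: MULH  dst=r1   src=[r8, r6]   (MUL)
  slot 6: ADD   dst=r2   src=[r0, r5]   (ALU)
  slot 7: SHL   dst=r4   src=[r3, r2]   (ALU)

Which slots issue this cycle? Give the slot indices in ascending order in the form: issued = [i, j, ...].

#0 MEM src=r7 dispatched  <A:2 Mu:1 Ld:1 B:1 rd:5 wr:3>
#1 MUL src=r3,r6 held:WAW  <A:2 Mu:1 Ld:1 B:1 rd:5 wr:3>
#2 MUL src=r0,r8 dispatched  <A:2 Mu:0 Ld:1 B:1 rd:3 wr:2>
#3 MUL src=r9,r5 held:FU  <A:2 Mu:0 Ld:1 B:1 rd:3 wr:2>
#4 ALU src=r3,r7 dispatched  <A:1 Mu:0 Ld:1 B:1 rd:1 wr:1>
#5 MUL src=r8,r6 held:FU  <A:1 Mu:0 Ld:1 B:1 rd:1 wr:1>
#6 ALU src=r0,r5 held:RD_PORT  <A:1 Mu:0 Ld:1 B:1 rd:1 wr:1>
#7 ALU src=r3,r2 held:RD_PORT  <A:1 Mu:0 Ld:1 B:1 rd:1 wr:1>

issued = [0, 2, 4]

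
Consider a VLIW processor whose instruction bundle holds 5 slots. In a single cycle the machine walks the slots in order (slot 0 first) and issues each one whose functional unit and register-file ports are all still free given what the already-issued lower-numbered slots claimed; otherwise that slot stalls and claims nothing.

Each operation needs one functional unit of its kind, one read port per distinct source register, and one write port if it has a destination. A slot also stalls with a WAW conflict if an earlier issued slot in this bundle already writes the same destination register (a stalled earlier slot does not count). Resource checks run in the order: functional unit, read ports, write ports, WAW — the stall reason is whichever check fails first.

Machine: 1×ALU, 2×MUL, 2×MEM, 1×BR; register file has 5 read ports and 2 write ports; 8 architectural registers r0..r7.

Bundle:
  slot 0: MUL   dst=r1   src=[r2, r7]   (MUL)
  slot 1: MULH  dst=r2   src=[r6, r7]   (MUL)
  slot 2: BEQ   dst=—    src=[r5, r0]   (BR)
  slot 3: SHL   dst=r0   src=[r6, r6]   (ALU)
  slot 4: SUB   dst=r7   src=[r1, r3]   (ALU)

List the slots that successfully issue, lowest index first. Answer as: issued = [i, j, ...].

issued = [0, 1]

  0. MUL→r1 ⇒ go  {1A/1Mu/2Ld/1B | 3r 1w}
  1. MUL→r2 ⇒ go  {1A/0Mu/2Ld/1B | 1r 0w}
  2. BR ⇒ no(RD_PORT)  {1A/0Mu/2Ld/1B | 1r 0w}
  3. ALU→r0 ⇒ no(WR_PORT)  {1A/0Mu/2Ld/1B | 1r 0w}
  4. ALU→r7 ⇒ no(RD_PORT)  {1A/0Mu/2Ld/1B | 1r 0w}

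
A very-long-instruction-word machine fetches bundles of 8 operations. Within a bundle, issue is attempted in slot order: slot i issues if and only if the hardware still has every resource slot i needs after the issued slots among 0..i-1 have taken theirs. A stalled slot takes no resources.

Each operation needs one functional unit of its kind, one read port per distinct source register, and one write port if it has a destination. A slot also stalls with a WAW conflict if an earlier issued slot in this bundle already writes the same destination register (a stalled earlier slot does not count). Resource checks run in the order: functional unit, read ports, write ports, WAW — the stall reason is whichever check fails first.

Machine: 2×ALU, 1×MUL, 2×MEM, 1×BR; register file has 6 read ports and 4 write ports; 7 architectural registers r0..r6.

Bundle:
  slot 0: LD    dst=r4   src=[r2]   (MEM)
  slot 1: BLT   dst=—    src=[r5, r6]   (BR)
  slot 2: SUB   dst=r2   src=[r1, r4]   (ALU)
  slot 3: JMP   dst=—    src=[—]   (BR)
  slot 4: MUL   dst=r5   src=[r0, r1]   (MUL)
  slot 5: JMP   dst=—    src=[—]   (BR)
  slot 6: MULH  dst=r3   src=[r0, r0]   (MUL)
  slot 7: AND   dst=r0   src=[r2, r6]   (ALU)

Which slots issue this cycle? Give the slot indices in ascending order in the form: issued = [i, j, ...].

issued = [0, 1, 2, 6]

[0] MEM needs rd=1 wr=1: ok; after: ALU=2 MUL=1 MEM=1 BR=1, R=5, W=3
[1] BR needs rd=2 wr=0: ok; after: ALU=2 MUL=1 MEM=1 BR=0, R=3, W=3
[2] ALU needs rd=2 wr=1: ok; after: ALU=1 MUL=1 MEM=1 BR=0, R=1, W=2
[3] BR needs rd=0 wr=0: FU; after: ALU=1 MUL=1 MEM=1 BR=0, R=1, W=2
[4] MUL needs rd=2 wr=1: RD_PORT; after: ALU=1 MUL=1 MEM=1 BR=0, R=1, W=2
[5] BR needs rd=0 wr=0: FU; after: ALU=1 MUL=1 MEM=1 BR=0, R=1, W=2
[6] MUL needs rd=1 wr=1: ok; after: ALU=1 MUL=0 MEM=1 BR=0, R=0, W=1
[7] ALU needs rd=2 wr=1: RD_PORT; after: ALU=1 MUL=0 MEM=1 BR=0, R=0, W=1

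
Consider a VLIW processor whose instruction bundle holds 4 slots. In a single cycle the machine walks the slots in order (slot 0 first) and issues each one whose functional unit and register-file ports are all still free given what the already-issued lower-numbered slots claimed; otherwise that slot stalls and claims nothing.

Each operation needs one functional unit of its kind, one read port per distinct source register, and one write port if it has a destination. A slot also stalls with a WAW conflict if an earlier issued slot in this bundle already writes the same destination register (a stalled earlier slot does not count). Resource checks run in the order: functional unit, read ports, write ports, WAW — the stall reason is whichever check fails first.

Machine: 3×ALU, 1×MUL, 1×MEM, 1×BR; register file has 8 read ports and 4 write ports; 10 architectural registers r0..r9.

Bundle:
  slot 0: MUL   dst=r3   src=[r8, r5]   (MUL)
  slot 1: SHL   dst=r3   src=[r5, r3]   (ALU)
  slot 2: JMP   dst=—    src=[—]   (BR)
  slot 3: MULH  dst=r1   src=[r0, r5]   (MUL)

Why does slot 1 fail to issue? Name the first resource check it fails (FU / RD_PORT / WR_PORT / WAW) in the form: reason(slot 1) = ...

reason(slot 1) = WAW

#0 MUL src=r8,r5 dispatched  <A:3 Mu:0 Ld:1 B:1 rd:6 wr:3>
#1 ALU src=r5,r3 held:WAW  <A:3 Mu:0 Ld:1 B:1 rd:6 wr:3>
#2 BR src=- dispatched  <A:3 Mu:0 Ld:1 B:0 rd:6 wr:3>
#3 MUL src=r0,r5 held:FU  <A:3 Mu:0 Ld:1 B:0 rd:6 wr:3>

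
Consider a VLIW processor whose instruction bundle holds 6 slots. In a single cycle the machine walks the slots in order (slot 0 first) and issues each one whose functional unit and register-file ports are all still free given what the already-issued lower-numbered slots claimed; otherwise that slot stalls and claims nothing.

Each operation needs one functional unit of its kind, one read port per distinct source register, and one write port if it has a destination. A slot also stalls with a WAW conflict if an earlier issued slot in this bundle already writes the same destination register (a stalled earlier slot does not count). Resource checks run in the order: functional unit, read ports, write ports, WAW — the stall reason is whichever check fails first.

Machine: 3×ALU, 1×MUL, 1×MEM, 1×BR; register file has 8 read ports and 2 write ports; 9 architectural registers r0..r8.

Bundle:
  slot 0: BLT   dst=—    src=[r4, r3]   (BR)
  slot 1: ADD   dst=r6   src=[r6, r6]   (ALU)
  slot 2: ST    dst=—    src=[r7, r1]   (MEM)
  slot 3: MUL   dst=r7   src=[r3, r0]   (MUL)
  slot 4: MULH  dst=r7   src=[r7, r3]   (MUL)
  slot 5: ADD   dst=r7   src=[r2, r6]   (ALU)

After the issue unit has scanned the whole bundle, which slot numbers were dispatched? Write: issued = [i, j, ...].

#0 BR src=r4,r3 dispatched  <A:3 Mu:1 Ld:1 B:0 rd:6 wr:2>
#1 ALU src=r6,r6 dispatched  <A:2 Mu:1 Ld:1 B:0 rd:5 wr:1>
#2 MEM src=r7,r1 dispatched  <A:2 Mu:1 Ld:0 B:0 rd:3 wr:1>
#3 MUL src=r3,r0 dispatched  <A:2 Mu:0 Ld:0 B:0 rd:1 wr:0>
#4 MUL src=r7,r3 held:FU  <A:2 Mu:0 Ld:0 B:0 rd:1 wr:0>
#5 ALU src=r2,r6 held:RD_PORT  <A:2 Mu:0 Ld:0 B:0 rd:1 wr:0>

issued = [0, 1, 2, 3]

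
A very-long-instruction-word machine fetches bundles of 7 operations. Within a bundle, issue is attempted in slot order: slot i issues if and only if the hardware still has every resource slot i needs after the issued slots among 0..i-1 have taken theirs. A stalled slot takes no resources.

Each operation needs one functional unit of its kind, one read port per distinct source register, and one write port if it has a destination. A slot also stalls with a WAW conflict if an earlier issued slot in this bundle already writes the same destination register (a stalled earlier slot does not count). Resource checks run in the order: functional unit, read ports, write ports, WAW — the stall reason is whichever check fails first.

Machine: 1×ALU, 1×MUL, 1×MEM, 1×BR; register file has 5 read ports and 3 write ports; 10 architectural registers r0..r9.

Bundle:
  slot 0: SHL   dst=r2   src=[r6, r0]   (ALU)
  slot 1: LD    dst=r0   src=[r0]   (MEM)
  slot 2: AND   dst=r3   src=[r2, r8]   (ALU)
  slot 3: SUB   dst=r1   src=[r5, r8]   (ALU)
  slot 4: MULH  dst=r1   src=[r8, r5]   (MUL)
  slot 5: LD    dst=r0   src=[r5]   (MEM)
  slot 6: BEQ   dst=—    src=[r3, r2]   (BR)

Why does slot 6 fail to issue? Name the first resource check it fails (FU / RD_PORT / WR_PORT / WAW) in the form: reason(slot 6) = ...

#0 ALU src=r6,r0 dispatched  <A:0 Mu:1 Ld:1 B:1 rd:3 wr:2>
#1 MEM src=r0 dispatched  <A:0 Mu:1 Ld:0 B:1 rd:2 wr:1>
#2 ALU src=r2,r8 held:FU  <A:0 Mu:1 Ld:0 B:1 rd:2 wr:1>
#3 ALU src=r5,r8 held:FU  <A:0 Mu:1 Ld:0 B:1 rd:2 wr:1>
#4 MUL src=r8,r5 dispatched  <A:0 Mu:0 Ld:0 B:1 rd:0 wr:0>
#5 MEM src=r5 held:FU  <A:0 Mu:0 Ld:0 B:1 rd:0 wr:0>
#6 BR src=r3,r2 held:RD_PORT  <A:0 Mu:0 Ld:0 B:1 rd:0 wr:0>

reason(slot 6) = RD_PORT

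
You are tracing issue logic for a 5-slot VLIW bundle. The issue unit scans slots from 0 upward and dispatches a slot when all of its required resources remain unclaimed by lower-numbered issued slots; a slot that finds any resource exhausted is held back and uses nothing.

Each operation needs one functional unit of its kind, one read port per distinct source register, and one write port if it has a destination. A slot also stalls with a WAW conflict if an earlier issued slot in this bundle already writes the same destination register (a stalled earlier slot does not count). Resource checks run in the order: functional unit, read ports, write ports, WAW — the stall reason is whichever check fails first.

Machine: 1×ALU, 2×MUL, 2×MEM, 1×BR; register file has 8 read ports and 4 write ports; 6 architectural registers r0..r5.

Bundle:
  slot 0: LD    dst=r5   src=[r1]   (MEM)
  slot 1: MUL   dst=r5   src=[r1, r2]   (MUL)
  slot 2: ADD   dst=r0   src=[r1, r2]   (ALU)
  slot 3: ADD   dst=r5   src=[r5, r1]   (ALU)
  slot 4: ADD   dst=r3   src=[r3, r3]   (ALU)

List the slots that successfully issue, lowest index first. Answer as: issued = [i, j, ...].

slot 0 (MEM): ISSUE — free A1,Mu2,Ld1,B1 rp7 wp3
slot 1 (MUL): stall WAW — free A1,Mu2,Ld1,B1 rp7 wp3
slot 2 (ALU): ISSUE — free A0,Mu2,Ld1,B1 rp5 wp2
slot 3 (ALU): stall FU — free A0,Mu2,Ld1,B1 rp5 wp2
slot 4 (ALU): stall FU — free A0,Mu2,Ld1,B1 rp5 wp2

issued = [0, 2]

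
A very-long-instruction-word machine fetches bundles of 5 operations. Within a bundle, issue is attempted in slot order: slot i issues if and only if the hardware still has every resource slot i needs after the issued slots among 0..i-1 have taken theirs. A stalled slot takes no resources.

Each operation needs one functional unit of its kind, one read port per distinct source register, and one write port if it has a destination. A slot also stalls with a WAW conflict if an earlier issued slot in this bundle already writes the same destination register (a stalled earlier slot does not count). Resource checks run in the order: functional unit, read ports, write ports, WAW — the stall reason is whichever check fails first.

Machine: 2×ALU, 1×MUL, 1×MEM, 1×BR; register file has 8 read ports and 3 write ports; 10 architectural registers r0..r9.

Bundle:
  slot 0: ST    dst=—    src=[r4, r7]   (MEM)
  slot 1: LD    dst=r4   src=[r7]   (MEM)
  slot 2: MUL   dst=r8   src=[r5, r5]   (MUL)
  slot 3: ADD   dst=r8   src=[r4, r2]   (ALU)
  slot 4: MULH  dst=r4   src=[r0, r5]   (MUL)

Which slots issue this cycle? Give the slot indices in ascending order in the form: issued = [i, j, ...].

  0. MEM ⇒ go  {2A/1Mu/0Ld/1B | 6r 3w}
  1. MEM→r4 ⇒ no(FU)  {2A/1Mu/0Ld/1B | 6r 3w}
  2. MUL→r8 ⇒ go  {2A/0Mu/0Ld/1B | 5r 2w}
  3. ALU→r8 ⇒ no(WAW)  {2A/0Mu/0Ld/1B | 5r 2w}
  4. MUL→r4 ⇒ no(FU)  {2A/0Mu/0Ld/1B | 5r 2w}

issued = [0, 2]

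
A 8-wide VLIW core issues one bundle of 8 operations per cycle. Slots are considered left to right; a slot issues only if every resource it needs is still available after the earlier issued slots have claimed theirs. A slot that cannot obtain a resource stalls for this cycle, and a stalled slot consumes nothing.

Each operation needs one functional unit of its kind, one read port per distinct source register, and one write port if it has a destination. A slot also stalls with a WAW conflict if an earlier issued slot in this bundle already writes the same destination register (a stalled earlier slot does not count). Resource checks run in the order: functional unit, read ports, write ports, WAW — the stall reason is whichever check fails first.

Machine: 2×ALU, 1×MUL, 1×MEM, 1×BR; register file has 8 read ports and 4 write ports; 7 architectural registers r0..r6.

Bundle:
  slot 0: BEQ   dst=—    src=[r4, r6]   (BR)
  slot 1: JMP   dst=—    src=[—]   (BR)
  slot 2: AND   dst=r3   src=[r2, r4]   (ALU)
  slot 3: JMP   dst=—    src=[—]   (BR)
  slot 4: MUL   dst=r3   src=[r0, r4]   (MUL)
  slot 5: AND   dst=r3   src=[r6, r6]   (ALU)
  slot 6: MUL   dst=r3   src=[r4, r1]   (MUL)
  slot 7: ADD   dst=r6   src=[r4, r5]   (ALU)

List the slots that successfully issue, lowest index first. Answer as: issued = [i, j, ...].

#0 BR src=r4,r6 dispatched  <A:2 Mu:1 Ld:1 B:0 rd:6 wr:4>
#1 BR src=- held:FU  <A:2 Mu:1 Ld:1 B:0 rd:6 wr:4>
#2 ALU src=r2,r4 dispatched  <A:1 Mu:1 Ld:1 B:0 rd:4 wr:3>
#3 BR src=- held:FU  <A:1 Mu:1 Ld:1 B:0 rd:4 wr:3>
#4 MUL src=r0,r4 held:WAW  <A:1 Mu:1 Ld:1 B:0 rd:4 wr:3>
#5 ALU src=r6,r6 held:WAW  <A:1 Mu:1 Ld:1 B:0 rd:4 wr:3>
#6 MUL src=r4,r1 held:WAW  <A:1 Mu:1 Ld:1 B:0 rd:4 wr:3>
#7 ALU src=r4,r5 dispatched  <A:0 Mu:1 Ld:1 B:0 rd:2 wr:2>

issued = [0, 2, 7]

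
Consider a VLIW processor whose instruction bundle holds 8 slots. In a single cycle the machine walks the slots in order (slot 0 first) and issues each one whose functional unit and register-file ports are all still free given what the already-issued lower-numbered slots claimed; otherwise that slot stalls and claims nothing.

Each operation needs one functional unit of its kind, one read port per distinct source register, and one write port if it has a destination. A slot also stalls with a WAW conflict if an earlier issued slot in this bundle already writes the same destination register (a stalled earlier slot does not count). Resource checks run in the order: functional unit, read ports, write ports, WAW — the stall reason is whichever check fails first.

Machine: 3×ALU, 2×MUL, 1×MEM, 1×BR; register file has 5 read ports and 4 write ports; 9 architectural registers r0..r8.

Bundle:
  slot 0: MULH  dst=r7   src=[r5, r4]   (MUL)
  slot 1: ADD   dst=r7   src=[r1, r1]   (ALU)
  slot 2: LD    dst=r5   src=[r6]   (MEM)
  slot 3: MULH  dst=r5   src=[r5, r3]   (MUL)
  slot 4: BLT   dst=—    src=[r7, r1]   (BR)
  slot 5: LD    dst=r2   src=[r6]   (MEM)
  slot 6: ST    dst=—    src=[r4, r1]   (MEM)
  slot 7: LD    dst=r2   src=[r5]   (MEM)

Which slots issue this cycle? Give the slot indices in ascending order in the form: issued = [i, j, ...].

  0. MUL→r7 ⇒ go  {3A/1Mu/1Ld/1B | 3r 3w}
  1. ALU→r7 ⇒ no(WAW)  {3A/1Mu/1Ld/1B | 3r 3w}
  2. MEM→r5 ⇒ go  {3A/1Mu/0Ld/1B | 2r 2w}
  3. MUL→r5 ⇒ no(WAW)  {3A/1Mu/0Ld/1B | 2r 2w}
  4. BR ⇒ go  {3A/1Mu/0Ld/0B | 0r 2w}
  5. MEM→r2 ⇒ no(FU)  {3A/1Mu/0Ld/0B | 0r 2w}
  6. MEM ⇒ no(FU)  {3A/1Mu/0Ld/0B | 0r 2w}
  7. MEM→r2 ⇒ no(FU)  {3A/1Mu/0Ld/0B | 0r 2w}

issued = [0, 2, 4]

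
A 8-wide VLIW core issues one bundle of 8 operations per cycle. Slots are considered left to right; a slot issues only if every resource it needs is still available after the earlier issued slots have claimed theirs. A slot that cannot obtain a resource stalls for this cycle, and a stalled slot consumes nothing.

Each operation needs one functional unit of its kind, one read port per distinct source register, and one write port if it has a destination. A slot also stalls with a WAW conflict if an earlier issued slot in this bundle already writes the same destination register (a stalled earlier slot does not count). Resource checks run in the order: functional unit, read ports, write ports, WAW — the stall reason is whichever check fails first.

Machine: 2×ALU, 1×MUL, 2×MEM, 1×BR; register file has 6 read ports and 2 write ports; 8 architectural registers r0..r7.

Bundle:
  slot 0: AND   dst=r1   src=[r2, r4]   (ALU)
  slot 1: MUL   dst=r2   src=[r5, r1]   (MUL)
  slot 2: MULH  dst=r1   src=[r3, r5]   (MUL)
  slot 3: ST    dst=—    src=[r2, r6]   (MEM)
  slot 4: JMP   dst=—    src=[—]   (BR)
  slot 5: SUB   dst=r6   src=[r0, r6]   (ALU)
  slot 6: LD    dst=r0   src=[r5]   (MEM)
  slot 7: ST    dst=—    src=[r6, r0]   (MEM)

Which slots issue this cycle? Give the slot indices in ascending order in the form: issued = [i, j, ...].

#0 ALU src=r2,r4 dispatched  <A:1 Mu:1 Ld:2 B:1 rd:4 wr:1>
#1 MUL src=r5,r1 dispatched  <A:1 Mu:0 Ld:2 B:1 rd:2 wr:0>
#2 MUL src=r3,r5 held:FU  <A:1 Mu:0 Ld:2 B:1 rd:2 wr:0>
#3 MEM src=r2,r6 dispatched  <A:1 Mu:0 Ld:1 B:1 rd:0 wr:0>
#4 BR src=- dispatched  <A:1 Mu:0 Ld:1 B:0 rd:0 wr:0>
#5 ALU src=r0,r6 held:RD_PORT  <A:1 Mu:0 Ld:1 B:0 rd:0 wr:0>
#6 MEM src=r5 held:RD_PORT  <A:1 Mu:0 Ld:1 B:0 rd:0 wr:0>
#7 MEM src=r6,r0 held:RD_PORT  <A:1 Mu:0 Ld:1 B:0 rd:0 wr:0>

issued = [0, 1, 3, 4]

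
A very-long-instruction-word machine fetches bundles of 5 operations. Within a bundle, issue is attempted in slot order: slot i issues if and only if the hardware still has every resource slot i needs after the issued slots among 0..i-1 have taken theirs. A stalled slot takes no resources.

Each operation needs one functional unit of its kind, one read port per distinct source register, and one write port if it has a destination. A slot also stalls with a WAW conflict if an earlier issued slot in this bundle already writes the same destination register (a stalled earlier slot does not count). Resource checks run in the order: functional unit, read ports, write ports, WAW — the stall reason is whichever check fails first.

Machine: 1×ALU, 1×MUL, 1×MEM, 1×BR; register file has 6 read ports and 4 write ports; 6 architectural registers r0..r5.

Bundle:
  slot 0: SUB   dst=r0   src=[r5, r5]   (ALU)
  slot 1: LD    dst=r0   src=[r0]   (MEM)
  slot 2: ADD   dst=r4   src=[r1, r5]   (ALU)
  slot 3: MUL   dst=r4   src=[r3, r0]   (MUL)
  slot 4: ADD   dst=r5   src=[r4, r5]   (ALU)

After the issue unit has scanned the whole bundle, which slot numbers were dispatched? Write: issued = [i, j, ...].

  0. ALU→r0 ⇒ go  {0A/1Mu/1Ld/1B | 5r 3w}
  1. MEM→r0 ⇒ no(WAW)  {0A/1Mu/1Ld/1B | 5r 3w}
  2. ALU→r4 ⇒ no(FU)  {0A/1Mu/1Ld/1B | 5r 3w}
  3. MUL→r4 ⇒ go  {0A/0Mu/1Ld/1B | 3r 2w}
  4. ALU→r5 ⇒ no(FU)  {0A/0Mu/1Ld/1B | 3r 2w}

issued = [0, 3]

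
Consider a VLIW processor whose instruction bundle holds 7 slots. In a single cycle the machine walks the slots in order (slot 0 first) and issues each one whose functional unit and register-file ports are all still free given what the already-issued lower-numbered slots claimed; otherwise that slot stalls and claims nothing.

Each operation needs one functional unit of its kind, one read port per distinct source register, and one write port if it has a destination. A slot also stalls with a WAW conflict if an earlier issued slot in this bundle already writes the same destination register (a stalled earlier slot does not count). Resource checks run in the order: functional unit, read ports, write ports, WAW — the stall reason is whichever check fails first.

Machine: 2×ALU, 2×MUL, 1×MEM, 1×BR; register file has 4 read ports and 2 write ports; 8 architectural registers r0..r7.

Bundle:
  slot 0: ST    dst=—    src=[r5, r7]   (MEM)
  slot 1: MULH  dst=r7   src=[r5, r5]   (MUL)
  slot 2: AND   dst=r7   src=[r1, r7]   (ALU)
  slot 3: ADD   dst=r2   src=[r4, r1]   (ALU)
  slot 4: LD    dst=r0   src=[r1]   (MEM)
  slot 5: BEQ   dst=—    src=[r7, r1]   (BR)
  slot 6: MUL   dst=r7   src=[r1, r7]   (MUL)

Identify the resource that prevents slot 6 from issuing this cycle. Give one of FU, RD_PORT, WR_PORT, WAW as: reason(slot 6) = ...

reason(slot 6) = RD_PORT

[0] MEM needs rd=2 wr=0: ok; after: ALU=2 MUL=2 MEM=0 BR=1, R=2, W=2
[1] MUL needs rd=1 wr=1: ok; after: ALU=2 MUL=1 MEM=0 BR=1, R=1, W=1
[2] ALU needs rd=2 wr=1: RD_PORT; after: ALU=2 MUL=1 MEM=0 BR=1, R=1, W=1
[3] ALU needs rd=2 wr=1: RD_PORT; after: ALU=2 MUL=1 MEM=0 BR=1, R=1, W=1
[4] MEM needs rd=1 wr=1: FU; after: ALU=2 MUL=1 MEM=0 BR=1, R=1, W=1
[5] BR needs rd=2 wr=0: RD_PORT; after: ALU=2 MUL=1 MEM=0 BR=1, R=1, W=1
[6] MUL needs rd=2 wr=1: RD_PORT; after: ALU=2 MUL=1 MEM=0 BR=1, R=1, W=1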